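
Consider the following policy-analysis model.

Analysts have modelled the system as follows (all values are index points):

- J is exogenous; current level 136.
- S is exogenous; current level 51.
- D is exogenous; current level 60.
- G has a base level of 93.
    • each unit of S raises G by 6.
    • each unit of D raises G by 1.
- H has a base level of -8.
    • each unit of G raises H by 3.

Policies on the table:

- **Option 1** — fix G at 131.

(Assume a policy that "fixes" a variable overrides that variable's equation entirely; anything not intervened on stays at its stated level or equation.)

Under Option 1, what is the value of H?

385

Option 1 (G := 131):
  S = 51
  D = 60
  G = 131
  H = -8 + 3·131 = 385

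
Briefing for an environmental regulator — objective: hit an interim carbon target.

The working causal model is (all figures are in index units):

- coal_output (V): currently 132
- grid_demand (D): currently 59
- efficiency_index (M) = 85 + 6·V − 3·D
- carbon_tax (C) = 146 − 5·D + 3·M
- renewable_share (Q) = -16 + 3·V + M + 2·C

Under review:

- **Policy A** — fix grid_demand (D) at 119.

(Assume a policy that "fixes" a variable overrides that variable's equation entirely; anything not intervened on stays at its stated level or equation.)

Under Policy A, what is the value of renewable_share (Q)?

3122

Policy A (D := 119):
  V = 132
  D = 119
  M = 85 + 6·132 − 3·119 = 520
  C = 146 − 5·119 + 3·520 = 1111
  Q = -16 + 3·132 + 520 + 2·1111 = 3122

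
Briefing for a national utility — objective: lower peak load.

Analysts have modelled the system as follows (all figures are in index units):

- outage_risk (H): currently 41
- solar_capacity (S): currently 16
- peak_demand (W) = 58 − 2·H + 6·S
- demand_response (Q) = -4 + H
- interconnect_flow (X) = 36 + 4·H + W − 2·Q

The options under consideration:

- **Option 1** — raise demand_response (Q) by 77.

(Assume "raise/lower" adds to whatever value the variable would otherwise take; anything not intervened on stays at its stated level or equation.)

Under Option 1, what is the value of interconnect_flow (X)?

44

Option 1 (Q + 77):
  H = 41
  S = 16
  W = 58 − 2·41 + 6·16 = 72
  Q = -4 + 41 (+77 from intervention) = 114
  X = 36 + 4·41 + 72 − 2·114 = 44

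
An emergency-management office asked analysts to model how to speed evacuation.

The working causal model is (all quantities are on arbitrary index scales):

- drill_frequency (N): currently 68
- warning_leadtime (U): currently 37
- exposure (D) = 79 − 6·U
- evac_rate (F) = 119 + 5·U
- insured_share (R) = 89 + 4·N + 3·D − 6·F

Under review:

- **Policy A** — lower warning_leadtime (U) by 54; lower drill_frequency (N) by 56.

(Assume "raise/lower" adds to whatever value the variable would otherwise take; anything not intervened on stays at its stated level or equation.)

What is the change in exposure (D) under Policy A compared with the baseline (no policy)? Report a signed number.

324

Baseline:
  U = 37
  D = 79 − 6·37 = -143
Policy A (U − 54, N − 56):
  U = 37 − 54 = -17
  D = 79 − 6·(-17) = 181
Change in D: 181 − (-143) = 324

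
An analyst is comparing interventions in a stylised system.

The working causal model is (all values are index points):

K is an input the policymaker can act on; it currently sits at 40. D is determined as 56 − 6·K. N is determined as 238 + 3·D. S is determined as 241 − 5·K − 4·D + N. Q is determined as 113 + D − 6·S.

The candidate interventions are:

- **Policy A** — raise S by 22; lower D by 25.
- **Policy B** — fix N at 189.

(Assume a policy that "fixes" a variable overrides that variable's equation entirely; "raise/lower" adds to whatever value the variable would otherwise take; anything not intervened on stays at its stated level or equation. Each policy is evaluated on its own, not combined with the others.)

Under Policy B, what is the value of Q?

-5867

Policy B (N := 189):
  K = 40
  D = 56 − 6·40 = -184
  N = 189
  S = 241 − 5·40 − 4·(-184) + 189 = 966
  Q = 113 + (-184) − 6·966 = -5867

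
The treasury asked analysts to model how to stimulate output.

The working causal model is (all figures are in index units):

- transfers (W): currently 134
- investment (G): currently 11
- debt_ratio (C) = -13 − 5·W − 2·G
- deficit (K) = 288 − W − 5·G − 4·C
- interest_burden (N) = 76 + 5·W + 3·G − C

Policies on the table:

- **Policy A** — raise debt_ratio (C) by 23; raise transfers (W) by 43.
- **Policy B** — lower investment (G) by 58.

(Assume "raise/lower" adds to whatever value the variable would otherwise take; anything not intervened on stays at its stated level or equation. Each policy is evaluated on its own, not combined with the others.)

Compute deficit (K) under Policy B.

Policy B (G − 58):
  W = 134
  G = 11 − 58 = -47
  C = -13 − 5·134 − 2·(-47) = -589
  K = 288 − 134 − 5·(-47) − 4·(-589) = 2745

2745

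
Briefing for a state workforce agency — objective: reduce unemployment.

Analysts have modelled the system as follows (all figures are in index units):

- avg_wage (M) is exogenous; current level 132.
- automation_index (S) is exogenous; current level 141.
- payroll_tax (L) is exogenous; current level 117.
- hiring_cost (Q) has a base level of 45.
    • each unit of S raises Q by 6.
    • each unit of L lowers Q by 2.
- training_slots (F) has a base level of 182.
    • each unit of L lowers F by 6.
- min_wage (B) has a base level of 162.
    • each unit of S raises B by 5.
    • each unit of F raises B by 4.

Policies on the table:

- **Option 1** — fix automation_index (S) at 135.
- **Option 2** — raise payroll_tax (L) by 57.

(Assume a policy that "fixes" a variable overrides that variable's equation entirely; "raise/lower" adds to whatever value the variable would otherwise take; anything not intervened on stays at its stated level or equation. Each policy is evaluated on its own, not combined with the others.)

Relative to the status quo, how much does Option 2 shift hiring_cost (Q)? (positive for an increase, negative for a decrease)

-114

Baseline:
  S = 141
  L = 117
  Q = 45 + 6·141 − 2·117 = 657
Option 2 (L + 57):
  S = 141
  L = 117 + 57 = 174
  Q = 45 + 6·141 − 2·174 = 543
Change in Q: 543 − 657 = -114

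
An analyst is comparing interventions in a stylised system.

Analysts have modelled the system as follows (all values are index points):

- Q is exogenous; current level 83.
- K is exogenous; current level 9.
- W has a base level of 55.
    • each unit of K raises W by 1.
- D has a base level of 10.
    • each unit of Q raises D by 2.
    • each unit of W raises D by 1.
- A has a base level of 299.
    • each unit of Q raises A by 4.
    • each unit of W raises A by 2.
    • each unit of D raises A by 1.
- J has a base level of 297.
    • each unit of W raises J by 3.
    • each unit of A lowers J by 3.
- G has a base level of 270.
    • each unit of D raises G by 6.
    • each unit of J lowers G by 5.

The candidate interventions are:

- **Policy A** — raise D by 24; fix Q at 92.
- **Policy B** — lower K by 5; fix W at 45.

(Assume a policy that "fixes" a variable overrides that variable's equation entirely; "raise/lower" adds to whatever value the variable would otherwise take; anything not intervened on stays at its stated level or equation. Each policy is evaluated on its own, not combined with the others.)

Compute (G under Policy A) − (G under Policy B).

Policy A (D + 24, Q := 92):
  Q = 92
  K = 9
  W = 55 + 9 = 64
  D = 10 + 2·92 + 64 (+24 from intervention) = 282
  A = 299 + 4·92 + 2·64 + 282 = 1077
  J = 297 + 3·64 − 3·1077 = -2742
  G = 270 + 6·282 − 5·(-2742) = 15672
Policy B (K − 5, W := 45):
  Q = 83
  K = 9 − 5 = 4
  W = 45
  D = 10 + 2·83 + 45 = 221
  A = 299 + 4·83 + 2·45 + 221 = 942
  J = 297 + 3·45 − 3·942 = -2394
  G = 270 + 6·221 − 5·(-2394) = 13566
G: 15672 − 13566 = 2106

2106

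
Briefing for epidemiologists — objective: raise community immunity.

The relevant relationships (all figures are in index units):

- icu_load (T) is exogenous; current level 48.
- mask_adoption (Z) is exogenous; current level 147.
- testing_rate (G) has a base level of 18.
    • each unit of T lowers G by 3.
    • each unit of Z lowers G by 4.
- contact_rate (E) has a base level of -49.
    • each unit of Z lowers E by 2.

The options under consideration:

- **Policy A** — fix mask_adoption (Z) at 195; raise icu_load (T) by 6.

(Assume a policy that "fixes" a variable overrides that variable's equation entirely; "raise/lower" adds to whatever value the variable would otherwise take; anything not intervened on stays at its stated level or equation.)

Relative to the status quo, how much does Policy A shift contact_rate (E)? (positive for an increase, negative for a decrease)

-96

Baseline:
  Z = 147
  E = -49 − 2·147 = -343
Policy A (Z := 195, T + 6):
  Z = 195
  E = -49 − 2·195 = -439
Change in E: -439 − (-343) = -96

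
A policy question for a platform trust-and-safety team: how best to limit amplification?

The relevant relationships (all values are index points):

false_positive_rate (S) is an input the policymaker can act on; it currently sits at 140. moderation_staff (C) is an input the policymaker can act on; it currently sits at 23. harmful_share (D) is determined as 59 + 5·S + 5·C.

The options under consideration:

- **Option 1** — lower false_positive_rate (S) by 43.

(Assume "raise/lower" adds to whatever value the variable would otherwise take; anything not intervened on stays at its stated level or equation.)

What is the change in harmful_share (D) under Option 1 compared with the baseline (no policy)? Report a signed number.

-215

Baseline:
  S = 140
  C = 23
  D = 59 + 5·140 + 5·23 = 874
Option 1 (S − 43):
  S = 140 − 43 = 97
  C = 23
  D = 59 + 5·97 + 5·23 = 659
Change in D: 659 − 874 = -215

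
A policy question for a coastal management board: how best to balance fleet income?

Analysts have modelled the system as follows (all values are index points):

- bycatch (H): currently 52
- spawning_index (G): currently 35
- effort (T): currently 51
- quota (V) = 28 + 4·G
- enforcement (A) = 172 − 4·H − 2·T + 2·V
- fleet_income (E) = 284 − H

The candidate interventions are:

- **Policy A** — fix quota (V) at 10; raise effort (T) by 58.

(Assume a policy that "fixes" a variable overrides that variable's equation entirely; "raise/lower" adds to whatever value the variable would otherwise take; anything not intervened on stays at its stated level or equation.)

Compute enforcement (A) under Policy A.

-234

Policy A (V := 10, T + 58):
  H = 52
  G = 35
  T = 51 + 58 = 109
  V = 10
  A = 172 − 4·52 − 2·109 + 2·10 = -234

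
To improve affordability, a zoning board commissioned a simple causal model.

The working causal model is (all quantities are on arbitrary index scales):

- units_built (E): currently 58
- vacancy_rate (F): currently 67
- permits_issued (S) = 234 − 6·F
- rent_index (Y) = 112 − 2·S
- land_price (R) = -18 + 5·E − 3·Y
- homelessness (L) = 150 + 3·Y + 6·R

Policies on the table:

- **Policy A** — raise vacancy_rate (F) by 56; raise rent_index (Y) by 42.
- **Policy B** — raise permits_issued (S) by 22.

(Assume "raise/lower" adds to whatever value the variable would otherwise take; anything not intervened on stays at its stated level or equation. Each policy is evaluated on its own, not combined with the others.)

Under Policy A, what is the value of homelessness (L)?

Policy A (F + 56, Y + 42):
  E = 58
  F = 67 + 56 = 123
  S = 234 − 6·123 = -504
  Y = 112 − 2·(-504) (+42 from intervention) = 1162
  R = -18 + 5·58 − 3·1162 = -3214
  L = 150 + 3·1162 + 6·(-3214) = -15648

-15648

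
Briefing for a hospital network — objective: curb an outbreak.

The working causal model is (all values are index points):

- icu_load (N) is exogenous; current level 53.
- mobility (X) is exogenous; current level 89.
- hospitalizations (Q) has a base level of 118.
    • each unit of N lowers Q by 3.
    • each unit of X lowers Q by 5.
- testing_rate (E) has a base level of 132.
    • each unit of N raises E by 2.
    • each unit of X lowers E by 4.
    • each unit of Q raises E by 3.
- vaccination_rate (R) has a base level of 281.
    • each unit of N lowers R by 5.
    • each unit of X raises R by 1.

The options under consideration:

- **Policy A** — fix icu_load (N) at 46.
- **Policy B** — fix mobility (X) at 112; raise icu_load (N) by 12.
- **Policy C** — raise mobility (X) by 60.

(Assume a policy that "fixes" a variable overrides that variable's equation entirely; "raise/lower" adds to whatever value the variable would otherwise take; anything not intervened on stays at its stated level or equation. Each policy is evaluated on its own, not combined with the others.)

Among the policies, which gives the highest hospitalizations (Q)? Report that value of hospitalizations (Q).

-465

Policy A (N := 46):
  N = 46
  X = 89
  Q = 118 − 3·46 − 5·89 = -465
Policy B (X := 112, N + 12):
  N = 53 + 12 = 65
  X = 112
  Q = 118 − 3·65 − 5·112 = -637
Policy C (X + 60):
  N = 53
  X = 89 + 60 = 149
  Q = 118 − 3·53 − 5·149 = -786
Comparing — Policy A: Q=-465, Policy B: Q=-637, Policy C: Q=-786. Highest is -465 (Policy A).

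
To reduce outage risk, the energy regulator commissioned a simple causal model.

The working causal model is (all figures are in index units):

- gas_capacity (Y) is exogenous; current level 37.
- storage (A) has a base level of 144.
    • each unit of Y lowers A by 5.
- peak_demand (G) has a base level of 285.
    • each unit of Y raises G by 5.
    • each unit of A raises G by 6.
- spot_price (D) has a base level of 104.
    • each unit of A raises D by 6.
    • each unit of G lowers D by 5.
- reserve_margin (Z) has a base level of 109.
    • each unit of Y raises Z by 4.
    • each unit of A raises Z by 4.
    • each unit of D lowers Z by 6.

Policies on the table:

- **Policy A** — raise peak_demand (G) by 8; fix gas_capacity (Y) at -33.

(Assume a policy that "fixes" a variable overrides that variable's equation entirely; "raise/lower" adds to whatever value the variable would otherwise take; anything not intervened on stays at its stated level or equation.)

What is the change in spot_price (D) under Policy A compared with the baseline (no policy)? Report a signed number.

-6690

Baseline:
  Y = 37
  A = 144 − 5·37 = -41
  G = 285 + 5·37 + 6·(-41) = 224
  D = 104 + 6·(-41) − 5·224 = -1262
Policy A (G + 8, Y := -33):
  Y = -33
  A = 144 − 5·(-33) = 309
  G = 285 + 5·(-33) + 6·309 (+8 from intervention) = 1982
  D = 104 + 6·309 − 5·1982 = -7952
Change in D: -7952 − (-1262) = -6690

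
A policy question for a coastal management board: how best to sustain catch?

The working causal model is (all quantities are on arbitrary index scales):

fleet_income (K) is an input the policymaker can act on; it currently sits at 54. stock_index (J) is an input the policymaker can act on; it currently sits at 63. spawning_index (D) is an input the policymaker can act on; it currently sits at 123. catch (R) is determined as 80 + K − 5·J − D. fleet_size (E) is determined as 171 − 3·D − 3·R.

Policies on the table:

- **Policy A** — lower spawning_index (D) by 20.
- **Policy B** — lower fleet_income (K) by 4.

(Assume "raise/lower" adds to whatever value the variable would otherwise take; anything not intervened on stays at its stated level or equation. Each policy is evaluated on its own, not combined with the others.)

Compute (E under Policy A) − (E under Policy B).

-12

Policy A (D − 20):
  K = 54
  J = 63
  D = 123 − 20 = 103
  R = 80 + 54 − 5·63 − 103 = -284
  E = 171 − 3·103 − 3·(-284) = 714
Policy B (K − 4):
  K = 54 − 4 = 50
  J = 63
  D = 123
  R = 80 + 50 − 5·63 − 123 = -308
  E = 171 − 3·123 − 3·(-308) = 726
E: 714 − 726 = -12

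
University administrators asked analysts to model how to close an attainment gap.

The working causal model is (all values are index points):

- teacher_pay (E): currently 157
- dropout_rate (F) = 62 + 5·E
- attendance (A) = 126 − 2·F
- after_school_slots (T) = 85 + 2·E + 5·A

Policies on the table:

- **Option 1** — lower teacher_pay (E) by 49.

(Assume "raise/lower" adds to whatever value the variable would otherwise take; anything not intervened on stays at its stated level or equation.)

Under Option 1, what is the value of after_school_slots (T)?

Option 1 (E − 49):
  E = 157 − 49 = 108
  F = 62 + 5·108 = 602
  A = 126 − 2·602 = -1078
  T = 85 + 2·108 + 5·(-1078) = -5089

-5089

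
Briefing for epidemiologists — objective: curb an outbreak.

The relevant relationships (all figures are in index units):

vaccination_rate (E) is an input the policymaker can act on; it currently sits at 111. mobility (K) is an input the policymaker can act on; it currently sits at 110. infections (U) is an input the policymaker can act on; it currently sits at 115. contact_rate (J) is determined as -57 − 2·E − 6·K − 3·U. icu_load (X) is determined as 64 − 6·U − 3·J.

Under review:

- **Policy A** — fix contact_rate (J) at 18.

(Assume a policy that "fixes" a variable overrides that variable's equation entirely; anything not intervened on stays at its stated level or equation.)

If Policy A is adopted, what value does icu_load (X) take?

-680

Policy A (J := 18):
  E = 111
  K = 110
  U = 115
  J = 18
  X = 64 − 6·115 − 3·18 = -680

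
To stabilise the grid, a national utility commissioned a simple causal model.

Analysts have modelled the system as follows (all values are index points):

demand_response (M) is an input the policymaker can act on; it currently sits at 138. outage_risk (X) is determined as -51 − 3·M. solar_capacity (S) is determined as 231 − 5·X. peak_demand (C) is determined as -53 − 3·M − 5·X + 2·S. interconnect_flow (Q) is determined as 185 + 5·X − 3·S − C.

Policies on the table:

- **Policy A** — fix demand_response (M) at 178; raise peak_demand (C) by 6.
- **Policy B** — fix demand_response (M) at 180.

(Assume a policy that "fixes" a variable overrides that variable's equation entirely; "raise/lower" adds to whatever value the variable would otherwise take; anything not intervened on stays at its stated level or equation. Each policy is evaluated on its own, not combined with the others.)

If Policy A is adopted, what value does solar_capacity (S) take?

3156

Policy A (M := 178, C + 6):
  M = 178
  X = -51 − 3·178 = -585
  S = 231 − 5·(-585) = 3156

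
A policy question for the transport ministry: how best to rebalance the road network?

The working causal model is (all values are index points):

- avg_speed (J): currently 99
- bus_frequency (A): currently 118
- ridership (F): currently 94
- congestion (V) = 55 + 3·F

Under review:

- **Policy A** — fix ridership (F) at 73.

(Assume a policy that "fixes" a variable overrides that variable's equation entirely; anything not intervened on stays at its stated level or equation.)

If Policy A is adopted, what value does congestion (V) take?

274

Policy A (F := 73):
  F = 73
  V = 55 + 3·73 = 274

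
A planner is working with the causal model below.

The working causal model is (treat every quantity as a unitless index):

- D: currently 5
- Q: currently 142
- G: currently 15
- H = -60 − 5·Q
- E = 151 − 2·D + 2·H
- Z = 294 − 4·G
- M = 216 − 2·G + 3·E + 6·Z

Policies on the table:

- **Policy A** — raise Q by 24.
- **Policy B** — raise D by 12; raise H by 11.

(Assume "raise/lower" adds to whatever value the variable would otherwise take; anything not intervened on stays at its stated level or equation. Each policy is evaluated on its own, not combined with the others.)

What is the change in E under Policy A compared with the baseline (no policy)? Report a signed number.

-240

Baseline:
  D = 5
  Q = 142
  H = -60 − 5·142 = -770
  E = 151 − 2·5 + 2·(-770) = -1399
Policy A (Q + 24):
  D = 5
  Q = 142 + 24 = 166
  H = -60 − 5·166 = -890
  E = 151 − 2·5 + 2·(-890) = -1639
Change in E: -1639 − (-1399) = -240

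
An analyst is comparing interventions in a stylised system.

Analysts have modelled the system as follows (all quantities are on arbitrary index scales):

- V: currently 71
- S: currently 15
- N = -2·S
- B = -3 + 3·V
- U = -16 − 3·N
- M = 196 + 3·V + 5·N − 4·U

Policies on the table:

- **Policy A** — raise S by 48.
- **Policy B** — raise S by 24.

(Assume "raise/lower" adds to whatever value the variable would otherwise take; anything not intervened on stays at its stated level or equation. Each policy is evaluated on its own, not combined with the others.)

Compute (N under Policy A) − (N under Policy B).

-48

Policy A (S + 48):
  S = 15 + 48 = 63
  N = 0 − 2·63 = -126
Policy B (S + 24):
  S = 15 + 24 = 39
  N = 0 − 2·39 = -78
N: -126 − (-78) = -48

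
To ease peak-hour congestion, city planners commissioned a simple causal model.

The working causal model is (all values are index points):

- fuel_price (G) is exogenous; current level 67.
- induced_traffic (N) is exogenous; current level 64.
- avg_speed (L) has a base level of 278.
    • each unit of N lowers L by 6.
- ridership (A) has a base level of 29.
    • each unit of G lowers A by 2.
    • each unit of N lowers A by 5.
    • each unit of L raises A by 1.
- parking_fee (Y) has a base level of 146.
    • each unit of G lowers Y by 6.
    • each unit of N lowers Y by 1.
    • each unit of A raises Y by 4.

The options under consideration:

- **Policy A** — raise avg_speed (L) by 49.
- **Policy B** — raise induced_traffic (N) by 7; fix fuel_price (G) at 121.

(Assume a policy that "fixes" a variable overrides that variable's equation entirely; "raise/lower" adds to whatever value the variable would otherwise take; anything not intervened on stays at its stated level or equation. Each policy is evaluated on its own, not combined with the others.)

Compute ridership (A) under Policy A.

-482

Policy A (L + 49):
  G = 67
  N = 64
  L = 278 − 6·64 (+49 from intervention) = -57
  A = 29 − 2·67 − 5·64 + (-57) = -482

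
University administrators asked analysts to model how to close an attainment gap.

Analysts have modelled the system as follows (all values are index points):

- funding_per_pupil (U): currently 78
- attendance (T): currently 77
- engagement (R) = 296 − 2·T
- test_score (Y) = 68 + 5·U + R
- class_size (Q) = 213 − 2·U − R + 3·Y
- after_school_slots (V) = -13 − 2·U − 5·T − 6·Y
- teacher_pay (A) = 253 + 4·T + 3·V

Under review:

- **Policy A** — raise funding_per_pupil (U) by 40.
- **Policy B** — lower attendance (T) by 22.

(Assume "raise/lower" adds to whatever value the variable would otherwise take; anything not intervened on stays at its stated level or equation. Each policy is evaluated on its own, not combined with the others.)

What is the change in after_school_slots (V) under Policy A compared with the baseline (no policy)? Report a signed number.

Baseline:
  U = 78
  T = 77
  R = 296 − 2·77 = 142
  Y = 68 + 5·78 + 142 = 600
  V = -13 − 2·78 − 5·77 − 6·600 = -4154
Policy A (U + 40):
  U = 78 + 40 = 118
  T = 77
  R = 296 − 2·77 = 142
  Y = 68 + 5·118 + 142 = 800
  V = -13 − 2·118 − 5·77 − 6·800 = -5434
Change in V: -5434 − (-4154) = -1280

-1280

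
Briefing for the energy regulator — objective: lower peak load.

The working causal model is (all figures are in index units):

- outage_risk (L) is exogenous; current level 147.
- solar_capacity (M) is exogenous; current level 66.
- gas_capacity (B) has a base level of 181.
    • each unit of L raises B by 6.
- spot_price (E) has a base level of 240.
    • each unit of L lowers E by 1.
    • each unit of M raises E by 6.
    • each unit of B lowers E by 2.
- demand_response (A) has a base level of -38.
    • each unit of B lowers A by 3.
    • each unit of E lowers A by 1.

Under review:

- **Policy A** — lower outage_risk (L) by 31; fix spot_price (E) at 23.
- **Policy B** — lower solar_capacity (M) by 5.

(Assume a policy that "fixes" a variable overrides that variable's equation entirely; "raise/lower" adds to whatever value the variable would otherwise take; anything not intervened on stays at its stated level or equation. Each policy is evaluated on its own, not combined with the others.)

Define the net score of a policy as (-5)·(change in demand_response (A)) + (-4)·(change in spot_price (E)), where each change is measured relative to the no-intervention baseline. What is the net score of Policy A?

Baseline:
  L = 147
  M = 66
  B = 181 + 6·147 = 1063
  E = 240 − 147 + 6·66 − 2·1063 = -1637
  A = -38 − 3·1063 − (-1637) = -1590
Policy A (L − 31, E := 23):
  L = 147 − 31 = 116
  M = 66
  B = 181 + 6·116 = 877
  E = 23
  A = -38 − 3·877 − 23 = -2692
ΔA = -2692 − (-1590) = -1102; ΔE = 23 − (-1637) = 1660
Score = (-5)·(-1102) + (-4)·1660 = -1130

-1130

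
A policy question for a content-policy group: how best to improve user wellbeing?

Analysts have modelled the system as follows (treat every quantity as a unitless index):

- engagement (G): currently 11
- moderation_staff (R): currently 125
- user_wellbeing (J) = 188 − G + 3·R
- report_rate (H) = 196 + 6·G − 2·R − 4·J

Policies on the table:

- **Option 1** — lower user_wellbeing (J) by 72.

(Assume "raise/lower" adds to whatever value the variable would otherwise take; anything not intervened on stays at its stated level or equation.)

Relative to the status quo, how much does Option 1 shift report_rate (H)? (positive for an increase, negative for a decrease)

288

Baseline:
  G = 11
  R = 125
  J = 188 − 11 + 3·125 = 552
  H = 196 + 6·11 − 2·125 − 4·552 = -2196
Option 1 (J − 72):
  G = 11
  R = 125
  J = 188 − 11 + 3·125 (−72 from intervention) = 480
  H = 196 + 6·11 − 2·125 − 4·480 = -1908
Change in H: -1908 − (-2196) = 288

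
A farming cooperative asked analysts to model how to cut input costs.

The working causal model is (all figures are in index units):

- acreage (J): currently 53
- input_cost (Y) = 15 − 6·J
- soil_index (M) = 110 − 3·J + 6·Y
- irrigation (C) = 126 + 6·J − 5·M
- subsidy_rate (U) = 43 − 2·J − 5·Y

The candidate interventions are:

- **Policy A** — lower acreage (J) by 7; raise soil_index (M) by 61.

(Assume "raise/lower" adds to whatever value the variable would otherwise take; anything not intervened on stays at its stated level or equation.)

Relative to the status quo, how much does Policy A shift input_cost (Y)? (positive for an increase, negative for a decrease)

42

Baseline:
  J = 53
  Y = 15 − 6·53 = -303
Policy A (J − 7, M + 61):
  J = 53 − 7 = 46
  Y = 15 − 6·46 = -261
Change in Y: -261 − (-303) = 42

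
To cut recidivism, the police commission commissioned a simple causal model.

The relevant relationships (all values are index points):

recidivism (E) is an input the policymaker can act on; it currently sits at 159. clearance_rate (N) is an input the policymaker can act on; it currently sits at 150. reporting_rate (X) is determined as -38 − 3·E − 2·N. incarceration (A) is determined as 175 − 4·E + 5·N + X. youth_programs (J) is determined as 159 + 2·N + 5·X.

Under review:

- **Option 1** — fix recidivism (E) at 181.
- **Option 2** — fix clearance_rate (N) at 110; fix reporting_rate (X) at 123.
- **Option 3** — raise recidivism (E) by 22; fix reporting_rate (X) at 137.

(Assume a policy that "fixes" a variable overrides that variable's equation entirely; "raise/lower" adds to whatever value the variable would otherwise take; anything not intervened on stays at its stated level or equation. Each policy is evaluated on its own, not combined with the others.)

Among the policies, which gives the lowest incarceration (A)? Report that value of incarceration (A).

Option 1 (E := 181):
  E = 181
  N = 150
  X = -38 − 3·181 − 2·150 = -881
  A = 175 − 4·181 + 5·150 + (-881) = -680
Option 2 (N := 110, X := 123):
  E = 159
  N = 110
  X = 123
  A = 175 − 4·159 + 5·110 + 123 = 212
Option 3 (E + 22, X := 137):
  E = 159 + 22 = 181
  N = 150
  X = 137
  A = 175 − 4·181 + 5·150 + 137 = 338
Comparing — Option 1: A=-680, Option 2: A=212, Option 3: A=338. Lowest is -680 (Option 1).

-680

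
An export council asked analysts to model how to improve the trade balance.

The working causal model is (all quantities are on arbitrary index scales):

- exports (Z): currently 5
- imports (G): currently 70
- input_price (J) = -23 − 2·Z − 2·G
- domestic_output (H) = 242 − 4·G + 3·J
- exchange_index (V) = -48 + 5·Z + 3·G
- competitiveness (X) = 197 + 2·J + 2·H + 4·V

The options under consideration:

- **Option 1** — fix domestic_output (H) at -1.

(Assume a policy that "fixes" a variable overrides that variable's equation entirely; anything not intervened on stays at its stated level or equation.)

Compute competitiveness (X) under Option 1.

Option 1 (H := -1):
  Z = 5
  G = 70
  J = -23 − 2·5 − 2·70 = -173
  H = -1
  V = -48 + 5·5 + 3·70 = 187
  X = 197 + 2·(-173) + 2·(-1) + 4·187 = 597

597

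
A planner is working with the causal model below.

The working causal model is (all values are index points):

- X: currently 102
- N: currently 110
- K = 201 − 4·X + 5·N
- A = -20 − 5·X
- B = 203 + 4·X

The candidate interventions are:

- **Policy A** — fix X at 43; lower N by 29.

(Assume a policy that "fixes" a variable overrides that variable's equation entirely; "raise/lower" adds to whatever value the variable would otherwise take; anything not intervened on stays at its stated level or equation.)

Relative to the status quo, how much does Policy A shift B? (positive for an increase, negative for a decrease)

-236

Baseline:
  X = 102
  B = 203 + 4·102 = 611
Policy A (X := 43, N − 29):
  X = 43
  B = 203 + 4·43 = 375
Change in B: 375 − 611 = -236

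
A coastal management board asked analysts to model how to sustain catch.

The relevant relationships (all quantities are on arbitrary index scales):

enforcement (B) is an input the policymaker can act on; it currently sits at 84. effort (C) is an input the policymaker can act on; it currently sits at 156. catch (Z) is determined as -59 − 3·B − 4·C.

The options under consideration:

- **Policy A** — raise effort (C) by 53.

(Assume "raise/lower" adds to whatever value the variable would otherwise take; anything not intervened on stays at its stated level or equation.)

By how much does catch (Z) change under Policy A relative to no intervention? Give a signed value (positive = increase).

Baseline:
  B = 84
  C = 156
  Z = -59 − 3·84 − 4·156 = -935
Policy A (C + 53):
  B = 84
  C = 156 + 53 = 209
  Z = -59 − 3·84 − 4·209 = -1147
Change in Z: -1147 − (-935) = -212

-212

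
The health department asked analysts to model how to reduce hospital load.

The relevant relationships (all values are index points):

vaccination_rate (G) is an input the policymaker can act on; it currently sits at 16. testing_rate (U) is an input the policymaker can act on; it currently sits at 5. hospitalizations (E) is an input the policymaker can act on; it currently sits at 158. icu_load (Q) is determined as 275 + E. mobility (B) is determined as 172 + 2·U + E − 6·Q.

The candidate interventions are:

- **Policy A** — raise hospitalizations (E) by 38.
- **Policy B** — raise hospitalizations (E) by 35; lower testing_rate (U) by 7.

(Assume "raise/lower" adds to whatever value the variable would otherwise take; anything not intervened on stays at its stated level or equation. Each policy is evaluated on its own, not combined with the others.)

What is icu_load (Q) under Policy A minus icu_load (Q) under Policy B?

Policy A (E + 38):
  E = 158 + 38 = 196
  Q = 275 + 196 = 471
Policy B (E + 35, U − 7):
  E = 158 + 35 = 193
  Q = 275 + 193 = 468
Q: 471 − 468 = 3

3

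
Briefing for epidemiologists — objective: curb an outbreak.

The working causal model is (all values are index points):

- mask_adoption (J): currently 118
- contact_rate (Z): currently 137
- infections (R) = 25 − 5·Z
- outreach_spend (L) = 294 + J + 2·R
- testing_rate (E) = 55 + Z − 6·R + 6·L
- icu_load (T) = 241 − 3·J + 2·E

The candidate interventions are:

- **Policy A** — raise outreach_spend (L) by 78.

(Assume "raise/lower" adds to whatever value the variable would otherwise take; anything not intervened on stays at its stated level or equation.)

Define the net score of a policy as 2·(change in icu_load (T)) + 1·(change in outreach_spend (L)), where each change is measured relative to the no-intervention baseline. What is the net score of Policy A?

Baseline:
  J = 118
  Z = 137
  R = 25 − 5·137 = -660
  L = 294 + 118 + 2·(-660) = -908
  E = 55 + 137 − 6·(-660) + 6·(-908) = -1296
  T = 241 − 3·118 + 2·(-1296) = -2705
Policy A (L + 78):
  J = 118
  Z = 137
  R = 25 − 5·137 = -660
  L = 294 + 118 + 2·(-660) (+78 from intervention) = -830
  E = 55 + 137 − 6·(-660) + 6·(-830) = -828
  T = 241 − 3·118 + 2·(-828) = -1769
ΔT = -1769 − (-2705) = 936; ΔL = -830 − (-908) = 78
Score = 2·936 + 1·78 = 1950

1950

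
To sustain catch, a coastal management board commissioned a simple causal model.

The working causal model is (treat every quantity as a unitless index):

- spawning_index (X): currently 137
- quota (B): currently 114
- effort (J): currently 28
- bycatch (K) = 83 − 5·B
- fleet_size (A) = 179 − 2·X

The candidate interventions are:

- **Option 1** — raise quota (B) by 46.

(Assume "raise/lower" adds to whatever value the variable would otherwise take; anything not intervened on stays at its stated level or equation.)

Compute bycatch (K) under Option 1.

Option 1 (B + 46):
  B = 114 + 46 = 160
  K = 83 − 5·160 = -717

-717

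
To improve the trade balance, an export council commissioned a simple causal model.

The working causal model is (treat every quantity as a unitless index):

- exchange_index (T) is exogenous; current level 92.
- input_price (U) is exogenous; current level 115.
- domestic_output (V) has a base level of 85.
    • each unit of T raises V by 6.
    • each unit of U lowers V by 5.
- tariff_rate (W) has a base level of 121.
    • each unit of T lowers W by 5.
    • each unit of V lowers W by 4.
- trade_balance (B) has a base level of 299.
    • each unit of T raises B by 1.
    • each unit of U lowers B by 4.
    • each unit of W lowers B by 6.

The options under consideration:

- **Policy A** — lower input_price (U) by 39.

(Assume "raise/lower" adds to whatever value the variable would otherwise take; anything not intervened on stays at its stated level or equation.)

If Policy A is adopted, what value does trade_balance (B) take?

Policy A (U − 39):
  T = 92
  U = 115 − 39 = 76
  V = 85 + 6·92 − 5·76 = 257
  W = 121 − 5·92 − 4·257 = -1367
  B = 299 + 92 − 4·76 − 6·(-1367) = 8289

8289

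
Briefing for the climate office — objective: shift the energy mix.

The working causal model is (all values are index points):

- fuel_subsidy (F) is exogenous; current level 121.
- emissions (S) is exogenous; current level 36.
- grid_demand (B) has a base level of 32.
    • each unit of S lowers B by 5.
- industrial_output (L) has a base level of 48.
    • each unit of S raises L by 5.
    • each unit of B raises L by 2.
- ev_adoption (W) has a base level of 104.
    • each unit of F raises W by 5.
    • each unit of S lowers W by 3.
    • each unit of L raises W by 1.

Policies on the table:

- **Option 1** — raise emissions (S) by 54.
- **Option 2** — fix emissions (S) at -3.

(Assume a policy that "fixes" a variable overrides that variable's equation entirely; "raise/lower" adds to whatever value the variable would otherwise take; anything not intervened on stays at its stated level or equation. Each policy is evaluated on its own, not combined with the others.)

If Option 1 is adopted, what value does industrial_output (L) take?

Option 1 (S + 54):
  S = 36 + 54 = 90
  B = 32 − 5·90 = -418
  L = 48 + 5·90 + 2·(-418) = -338

-338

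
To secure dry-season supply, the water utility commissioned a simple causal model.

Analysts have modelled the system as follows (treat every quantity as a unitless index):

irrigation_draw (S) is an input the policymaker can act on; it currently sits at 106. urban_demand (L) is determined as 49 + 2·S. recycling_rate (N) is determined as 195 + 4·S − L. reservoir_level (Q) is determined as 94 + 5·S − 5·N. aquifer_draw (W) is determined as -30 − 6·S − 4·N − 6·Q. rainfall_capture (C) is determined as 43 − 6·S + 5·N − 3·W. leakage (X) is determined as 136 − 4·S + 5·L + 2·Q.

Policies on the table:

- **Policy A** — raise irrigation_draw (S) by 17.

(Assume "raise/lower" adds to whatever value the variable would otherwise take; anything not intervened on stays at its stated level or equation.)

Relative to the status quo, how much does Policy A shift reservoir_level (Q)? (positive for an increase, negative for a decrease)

Baseline:
  S = 106
  L = 49 + 2·106 = 261
  N = 195 + 4·106 − 261 = 358
  Q = 94 + 5·106 − 5·358 = -1166
Policy A (S + 17):
  S = 106 + 17 = 123
  L = 49 + 2·123 = 295
  N = 195 + 4·123 − 295 = 392
  Q = 94 + 5·123 − 5·392 = -1251
Change in Q: -1251 − (-1166) = -85

-85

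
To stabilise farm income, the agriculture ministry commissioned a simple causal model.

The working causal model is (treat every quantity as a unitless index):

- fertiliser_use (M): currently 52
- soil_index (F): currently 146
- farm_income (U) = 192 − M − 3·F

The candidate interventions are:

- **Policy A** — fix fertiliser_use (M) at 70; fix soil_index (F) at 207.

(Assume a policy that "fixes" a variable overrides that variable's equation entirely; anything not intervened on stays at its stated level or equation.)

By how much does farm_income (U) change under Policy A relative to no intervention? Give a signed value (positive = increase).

Baseline:
  M = 52
  F = 146
  U = 192 − 52 − 3·146 = -298
Policy A (M := 70, F := 207):
  M = 70
  F = 207
  U = 192 − 70 − 3·207 = -499
Change in U: -499 − (-298) = -201

-201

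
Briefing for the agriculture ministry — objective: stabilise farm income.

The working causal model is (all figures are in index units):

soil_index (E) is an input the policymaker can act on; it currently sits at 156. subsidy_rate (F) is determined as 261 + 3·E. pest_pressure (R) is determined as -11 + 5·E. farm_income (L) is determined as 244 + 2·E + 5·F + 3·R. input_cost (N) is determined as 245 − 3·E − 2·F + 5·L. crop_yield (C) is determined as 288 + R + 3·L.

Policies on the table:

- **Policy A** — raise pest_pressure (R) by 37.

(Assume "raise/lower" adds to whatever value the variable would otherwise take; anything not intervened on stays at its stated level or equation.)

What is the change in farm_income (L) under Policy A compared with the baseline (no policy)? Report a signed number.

111

Baseline:
  E = 156
  F = 261 + 3·156 = 729
  R = -11 + 5·156 = 769
  L = 244 + 2·156 + 5·729 + 3·769 = 6508
Policy A (R + 37):
  E = 156
  F = 261 + 3·156 = 729
  R = -11 + 5·156 (+37 from intervention) = 806
  L = 244 + 2·156 + 5·729 + 3·806 = 6619
Change in L: 6619 − 6508 = 111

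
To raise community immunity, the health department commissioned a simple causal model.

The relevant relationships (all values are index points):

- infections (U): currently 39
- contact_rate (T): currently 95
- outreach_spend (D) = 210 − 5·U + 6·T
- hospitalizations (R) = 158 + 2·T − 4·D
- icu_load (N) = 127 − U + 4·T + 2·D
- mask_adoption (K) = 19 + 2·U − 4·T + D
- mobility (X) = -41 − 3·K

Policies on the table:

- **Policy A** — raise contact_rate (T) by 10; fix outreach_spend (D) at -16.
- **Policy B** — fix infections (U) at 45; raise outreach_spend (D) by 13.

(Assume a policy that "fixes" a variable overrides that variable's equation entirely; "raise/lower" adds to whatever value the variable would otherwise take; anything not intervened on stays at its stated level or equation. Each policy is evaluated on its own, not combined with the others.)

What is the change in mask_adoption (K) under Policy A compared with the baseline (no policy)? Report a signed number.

-641

Baseline:
  U = 39
  T = 95
  D = 210 − 5·39 + 6·95 = 585
  K = 19 + 2·39 − 4·95 + 585 = 302
Policy A (T + 10, D := -16):
  U = 39
  T = 95 + 10 = 105
  D = -16
  K = 19 + 2·39 − 4·105 + (-16) = -339
Change in K: -339 − 302 = -641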